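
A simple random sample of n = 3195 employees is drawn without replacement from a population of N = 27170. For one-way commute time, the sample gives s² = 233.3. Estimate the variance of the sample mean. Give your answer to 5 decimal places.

Under SRS without replacement, Var(ȳ) = (1 − f)·s²/n with f = n/N = 3195/27170 = 0.11759293.
Var(ȳ) = (1 − 0.11759293)·233.3/3195 = 0.88240707·0.073020344 = 0.064433668.

0.06443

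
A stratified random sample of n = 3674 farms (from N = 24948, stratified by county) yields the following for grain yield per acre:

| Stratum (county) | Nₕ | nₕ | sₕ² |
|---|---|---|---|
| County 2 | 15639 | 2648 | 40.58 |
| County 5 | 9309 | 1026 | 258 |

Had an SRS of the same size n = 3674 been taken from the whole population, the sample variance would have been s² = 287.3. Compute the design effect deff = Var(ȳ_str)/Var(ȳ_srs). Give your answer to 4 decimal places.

Var(ȳ_str) = Σ Wₕ²(1−fₕ)sₕ²/nₕ with Wₕ = Nₕ/24948:
  County 2: (15639/24948)²·(1−2648/15639)·40.58/2648 = 0.0050023509
  County 5: (9309/24948)²·(1−1026/9309)·258/1026 = 0.031152404
  → Var(ȳ_str) = 0.036154755.
Var(ȳ_srs) = (1 − 3674/24948)·287.3/3674 = 0.066682196.
deff = 0.036154755 / 0.066682196 = 0.5422.

0.5422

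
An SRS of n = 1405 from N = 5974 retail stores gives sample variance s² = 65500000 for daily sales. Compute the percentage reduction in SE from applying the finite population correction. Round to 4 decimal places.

f = n/N = 1405/5974 = 0.23518581.
SE_no-fpc = √(s²/n) = 215.91484; SE_fpc = √((1−f)s²/n) = 188.82542.
Ratio = √(1−f) = 0.87453656. Reduction = 100·(1 − 0.87453656) = 12.5463%.

12.5463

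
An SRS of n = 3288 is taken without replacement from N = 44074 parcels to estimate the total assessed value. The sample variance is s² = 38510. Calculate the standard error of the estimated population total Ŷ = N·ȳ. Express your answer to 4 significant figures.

Var(Ŷ) = N²·Var(ȳ) = N²·(1 − n/N)·s²/n.
f = 3288/44074 = 0.07460181; Var(ȳ) = 0.92539819·38510/3288 = 10.838529.
Var(Ŷ) = 44074² · 10.838529 = 2.1054032 × 10^10.
SE(Ŷ) = √(2.1054032 × 10^10) = 145100.

145100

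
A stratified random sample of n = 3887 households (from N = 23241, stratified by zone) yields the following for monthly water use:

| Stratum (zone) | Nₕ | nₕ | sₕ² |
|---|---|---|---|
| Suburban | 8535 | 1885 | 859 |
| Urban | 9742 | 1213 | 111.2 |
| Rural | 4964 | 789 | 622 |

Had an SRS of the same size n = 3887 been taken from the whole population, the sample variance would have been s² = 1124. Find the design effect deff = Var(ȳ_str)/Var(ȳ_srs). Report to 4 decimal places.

Var(ȳ_str) = Σ Wₕ²(1−fₕ)sₕ²/nₕ with Wₕ = Nₕ/23241:
  Suburban: (8535/23241)²·(1−1885/8535)·859/1885 = 0.047884765
  Urban: (9742/23241)²·(1−1213/9742)·111.2/1213 = 0.014101997
  Rural: (4964/23241)²·(1−789/4964)·622/789 = 0.030247676
  → Var(ȳ_str) = 0.092234438.
Var(ȳ_srs) = (1 − 3887/23241)·1124/3887 = 0.24080622.
deff = 0.092234438 / 0.24080622 = 0.3830.

0.3830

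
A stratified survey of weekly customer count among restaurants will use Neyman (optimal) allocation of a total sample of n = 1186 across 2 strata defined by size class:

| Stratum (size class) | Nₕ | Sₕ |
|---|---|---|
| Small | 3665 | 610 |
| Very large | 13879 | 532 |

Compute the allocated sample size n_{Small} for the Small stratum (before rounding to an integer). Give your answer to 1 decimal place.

Neyman allocation: nₕ = n·NₕSₕ / Σⱼ NⱼSⱼ.
Σ NⱼSⱼ = 3665·610 + 13879·532 = 9.619278 × 10^6.
n_{Small} = 1186·3665·610 / (9.619278 × 10^6) = 275.6.

275.6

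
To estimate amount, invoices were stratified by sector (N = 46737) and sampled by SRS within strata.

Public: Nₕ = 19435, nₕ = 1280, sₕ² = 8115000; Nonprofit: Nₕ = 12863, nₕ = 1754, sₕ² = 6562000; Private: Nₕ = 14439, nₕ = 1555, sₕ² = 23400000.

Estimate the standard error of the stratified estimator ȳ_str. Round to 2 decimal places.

50.50

Var(ȳ_str) = Σₕ Wₕ²(1 − fₕ)sₕ²/nₕ with Wₕ = Nₕ/N, N = 46737.
Public: Wₕ = 0.41583756; term = 0.41583756²·(1 − 0.06586056)·8115000/1280 = 1024.089.
Nonprofit: Wₕ = 0.27522092; term = 0.27522092²·(1 − 0.13636010)·6562000/1754 = 244.73845.
Private: Wₕ = 0.30894152; term = 0.30894152²·(1 − 0.10769444)·23400000/1555 = 1281.5974.
Sum = 2550.4249.
SE = √(2550.4249) = 50.50.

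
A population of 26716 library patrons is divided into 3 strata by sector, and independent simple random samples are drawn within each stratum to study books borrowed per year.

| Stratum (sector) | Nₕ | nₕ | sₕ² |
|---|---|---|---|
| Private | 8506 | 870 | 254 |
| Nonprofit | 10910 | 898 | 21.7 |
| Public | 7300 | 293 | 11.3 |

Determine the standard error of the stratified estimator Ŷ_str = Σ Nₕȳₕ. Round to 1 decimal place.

Var(Ŷ_str) = Σₕ Nₕ²(1 − fₕ)sₕ²/nₕ.
Private: 8506²·(1 − 870/8506)·254/870 = 1.8962944 × 10^7.
Nonprofit: 10910²·(1 − 898/10910)·21.7/898 = 2.6395445 × 10^6.
Public: 7300²·(1 − 293/7300)·11.3/293 = 1.9727216 × 10^6.
Sum = 2.357521 × 10^7.
SE = √(2.357521 × 10^7) = 4855.4.

4855.4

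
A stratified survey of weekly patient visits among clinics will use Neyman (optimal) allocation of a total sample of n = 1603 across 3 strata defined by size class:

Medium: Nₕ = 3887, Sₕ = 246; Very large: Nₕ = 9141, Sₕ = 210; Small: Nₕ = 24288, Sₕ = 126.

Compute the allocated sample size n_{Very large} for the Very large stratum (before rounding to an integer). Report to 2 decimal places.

518.38

Neyman allocation: nₕ = n·NₕSₕ / Σⱼ NⱼSⱼ.
Σ NⱼSⱼ = 3887·246 + 9141·210 + 24288·126 = 5.9361 × 10^6.
n_{Very large} = 1603·9141·210 / (5.9361 × 10^6) = 518.38.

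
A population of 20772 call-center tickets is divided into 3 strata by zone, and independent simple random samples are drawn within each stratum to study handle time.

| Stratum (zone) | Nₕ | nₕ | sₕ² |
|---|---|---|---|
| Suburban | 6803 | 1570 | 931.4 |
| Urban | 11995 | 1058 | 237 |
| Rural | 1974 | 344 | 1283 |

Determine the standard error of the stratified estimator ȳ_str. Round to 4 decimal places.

0.3806

Var(ȳ_str) = Σₕ Wₕ²(1 − fₕ)sₕ²/nₕ with Wₕ = Nₕ/N, N = 20772.
Suburban: Wₕ = 0.32750818; term = 0.32750818²·(1 − 0.23078054)·931.4/1570 = 0.048947573.
Urban: Wₕ = 0.57746004; term = 0.57746004²·(1 − 0.08820342)·237/1058 = 0.068109002.
Rural: Wₕ = 0.09503177; term = 0.09503177²·(1 − 0.17426545)·1283/344 = 0.027812904.
Sum = 0.14486948.
SE = √(0.14486948) = 0.3806.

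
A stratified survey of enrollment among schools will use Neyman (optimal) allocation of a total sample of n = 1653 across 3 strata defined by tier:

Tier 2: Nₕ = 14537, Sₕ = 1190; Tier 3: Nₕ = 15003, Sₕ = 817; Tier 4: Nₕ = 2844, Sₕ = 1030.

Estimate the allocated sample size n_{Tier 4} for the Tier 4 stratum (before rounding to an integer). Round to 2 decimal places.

149.05

Neyman allocation: nₕ = n·NₕSₕ / Σⱼ NⱼSⱼ.
Σ NⱼSⱼ = 14537·1190 + 15003·817 + 2844·1030 = 3.2485801 × 10^7.
n_{Tier 4} = 1653·2844·1030 / (3.2485801 × 10^7) = 149.05.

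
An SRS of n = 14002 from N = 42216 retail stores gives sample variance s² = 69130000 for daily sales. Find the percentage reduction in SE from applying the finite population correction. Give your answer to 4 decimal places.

18.2489

f = n/N = 14002/42216 = 0.33167519.
SE_no-fpc = √(s²/n) = 70.264869; SE_fpc = √((1−f)s²/n) = 57.442328.
Ratio = √(1−f) = 0.81751135. Reduction = 100·(1 − 0.81751135) = 18.2489%.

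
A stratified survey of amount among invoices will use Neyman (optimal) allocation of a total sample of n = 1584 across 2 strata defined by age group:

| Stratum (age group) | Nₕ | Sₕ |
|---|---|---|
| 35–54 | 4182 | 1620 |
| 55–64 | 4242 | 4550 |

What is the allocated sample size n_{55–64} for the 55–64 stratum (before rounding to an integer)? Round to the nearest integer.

Neyman allocation: nₕ = n·NₕSₕ / Σⱼ NⱼSⱼ.
Σ NⱼSⱼ = 4182·1620 + 4242·4550 = 2.607594 × 10^7.
n_{55–64} = 1584·4242·4550 / (2.607594 × 10^7) = 1172.

1172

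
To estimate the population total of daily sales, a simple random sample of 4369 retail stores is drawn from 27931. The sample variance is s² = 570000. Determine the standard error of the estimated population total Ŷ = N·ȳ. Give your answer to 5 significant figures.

293020

Var(Ŷ) = N²·Var(ȳ) = N²·(1 − n/N)·s²/n.
f = 4369/27931 = 0.15642118; Var(ȳ) = 0.84357882·570000/4369 = 110.0572.
Var(Ŷ) = 27931² · 110.0572 = 8.5860108 × 10^10.
SE(Ŷ) = √(8.5860108 × 10^10) = 293020.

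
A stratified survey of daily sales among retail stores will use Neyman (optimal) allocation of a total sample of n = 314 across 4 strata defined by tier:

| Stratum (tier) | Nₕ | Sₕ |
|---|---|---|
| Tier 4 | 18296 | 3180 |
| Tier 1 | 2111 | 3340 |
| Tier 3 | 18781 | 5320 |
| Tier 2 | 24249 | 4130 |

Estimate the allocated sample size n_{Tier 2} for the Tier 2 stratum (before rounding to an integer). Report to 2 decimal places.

Neyman allocation: nₕ = n·NₕSₕ / Σⱼ NⱼSⱼ.
Σ NⱼSⱼ = 18296·3180 + 2111·3340 + 18781·5320 + 24249·4130 = 2.6529531 × 10^8.
n_{Tier 2} = 314·24249·4130 / (2.6529531 × 10^8) = 118.53.

118.53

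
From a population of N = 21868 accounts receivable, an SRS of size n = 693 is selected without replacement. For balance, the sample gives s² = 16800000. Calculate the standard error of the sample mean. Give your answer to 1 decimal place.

153.2

Under SRS without replacement, Var(ȳ) = (1 − f)·s²/n with f = n/N = 693/21868 = 0.03169014.
Var(ȳ) = (1 − 0.03169014)·16800000/693 = 0.96830986·24242.424 = 23474.178.
SE(ȳ) = √(23474.178) = 153.2.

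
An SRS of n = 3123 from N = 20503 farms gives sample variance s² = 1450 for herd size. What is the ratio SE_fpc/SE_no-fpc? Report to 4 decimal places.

0.9207

f = n/N = 3123/20503 = 0.15231917.
SE_no-fpc = √(s²/n) = 0.68139354; SE_fpc = √((1−f)s²/n) = 0.62735619.
Ratio = √(1−f) = 0.92069584.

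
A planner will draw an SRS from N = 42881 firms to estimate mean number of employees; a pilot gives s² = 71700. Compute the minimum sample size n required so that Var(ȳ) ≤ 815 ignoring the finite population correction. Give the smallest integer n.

88

Without fpc, n₀ = s²/D = 71700/815 = 87.9755.
Rounding up, n = 88.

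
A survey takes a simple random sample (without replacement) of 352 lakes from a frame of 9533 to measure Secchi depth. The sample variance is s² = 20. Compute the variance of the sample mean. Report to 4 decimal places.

Under SRS without replacement, Var(ȳ) = (1 − f)·s²/n with f = n/N = 352/9533 = 0.03692437.
Var(ȳ) = (1 − 0.03692437)·20/352 = 0.96307563·0.056818182 = 0.054720206.

0.0547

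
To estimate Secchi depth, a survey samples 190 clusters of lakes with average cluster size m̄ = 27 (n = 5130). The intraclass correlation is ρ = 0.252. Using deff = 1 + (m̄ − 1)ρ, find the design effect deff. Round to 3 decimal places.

deff = 1 + (27 − 1)·0.252 = 1 + 6.552 = 7.552.

7.552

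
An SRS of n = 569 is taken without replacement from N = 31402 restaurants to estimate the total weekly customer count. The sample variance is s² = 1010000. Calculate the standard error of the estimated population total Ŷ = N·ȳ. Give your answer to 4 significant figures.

1.311 × 10^6

Var(Ŷ) = N²·Var(ȳ) = N²·(1 − n/N)·s²/n.
f = 569/31402 = 0.01811986; Var(ȳ) = 0.98188014·1010000/569 = 1742.8804.
Var(Ŷ) = 31402² · 1742.8804 = 1.7186293 × 10^12.
SE(Ŷ) = √(1.7186293 × 10^12) = 1.311 × 10^6.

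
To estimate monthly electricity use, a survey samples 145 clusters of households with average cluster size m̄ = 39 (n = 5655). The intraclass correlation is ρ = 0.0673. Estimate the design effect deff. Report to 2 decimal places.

deff = 1 + (39 − 1)·0.0673 = 1 + 2.5574 = 3.5574.

3.56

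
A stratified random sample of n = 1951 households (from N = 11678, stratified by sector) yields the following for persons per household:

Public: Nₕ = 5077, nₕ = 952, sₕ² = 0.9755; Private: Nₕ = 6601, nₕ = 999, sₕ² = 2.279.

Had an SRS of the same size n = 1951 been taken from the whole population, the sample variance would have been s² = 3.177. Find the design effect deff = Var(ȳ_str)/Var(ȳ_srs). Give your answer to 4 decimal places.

Var(ȳ_str) = Σ Wₕ²(1−fₕ)sₕ²/nₕ with Wₕ = Nₕ/11678:
  Public: (5077/11678)²·(1−952/5077)·0.9755/952 = 1.5735643 × 10^-4
  Private: (6601/11678)²·(1−999/6601)·2.279/999 = 6.1857837 × 10^-4
  → Var(ȳ_str) = 7.759348 × 10^-4.
Var(ȳ_srs) = (1 − 1951/11678)·3.177/1951 = 0.0013563457.
deff = (7.759348 × 10^-4) / 0.0013563457 = 0.5721.

0.5721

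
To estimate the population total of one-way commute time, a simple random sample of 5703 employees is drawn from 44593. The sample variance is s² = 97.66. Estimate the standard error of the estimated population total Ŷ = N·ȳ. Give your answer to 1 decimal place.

Var(Ŷ) = N²·Var(ȳ) = N²·(1 − n/N)·s²/n.
f = 5703/44593 = 0.12789003; Var(ȳ) = 0.87210997·97.66/5703 = 0.014934291.
Var(Ŷ) = 44593² · 0.014934291 = 2.969737 × 10^7.
SE(Ŷ) = √(2.969737 × 10^7) = 5449.5.

5449.5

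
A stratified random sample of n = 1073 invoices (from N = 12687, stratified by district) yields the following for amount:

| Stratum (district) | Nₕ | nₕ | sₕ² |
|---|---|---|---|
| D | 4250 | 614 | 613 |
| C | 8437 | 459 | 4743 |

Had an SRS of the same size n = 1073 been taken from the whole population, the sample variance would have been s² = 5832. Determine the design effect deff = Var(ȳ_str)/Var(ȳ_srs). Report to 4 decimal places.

0.8878

Var(ȳ_str) = Σ Wₕ²(1−fₕ)sₕ²/nₕ with Wₕ = Nₕ/12687:
  D: (4250/12687)²·(1−614/4250)·613/614 = 0.095848877
  C: (8437/12687)²·(1−459/8437)·4743/459 = 4.3212027
  → Var(ȳ_str) = 4.4170516.
Var(ȳ_srs) = (1 − 1073/12687)·5832/1073 = 4.9755452.
deff = 4.4170516 / 4.9755452 = 0.8878.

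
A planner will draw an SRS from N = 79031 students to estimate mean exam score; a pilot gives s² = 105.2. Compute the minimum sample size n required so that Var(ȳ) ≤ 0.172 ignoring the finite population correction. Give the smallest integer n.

612

Without fpc, n₀ = s²/D = 105.2/0.172 = 611.6279.
Rounding up, n = 612.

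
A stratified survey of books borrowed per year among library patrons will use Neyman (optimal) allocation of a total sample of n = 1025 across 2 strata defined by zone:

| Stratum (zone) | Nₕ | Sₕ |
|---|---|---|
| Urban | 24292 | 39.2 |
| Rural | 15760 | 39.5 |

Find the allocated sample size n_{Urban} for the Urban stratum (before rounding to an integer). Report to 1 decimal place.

619.8

Neyman allocation: nₕ = n·NₕSₕ / Σⱼ NⱼSⱼ.
Σ NⱼSⱼ = 24292·39.2 + 15760·39.5 = 1.5747664 × 10^6.
n_{Urban} = 1025·24292·39.2 / (1.5747664 × 10^6) = 619.8.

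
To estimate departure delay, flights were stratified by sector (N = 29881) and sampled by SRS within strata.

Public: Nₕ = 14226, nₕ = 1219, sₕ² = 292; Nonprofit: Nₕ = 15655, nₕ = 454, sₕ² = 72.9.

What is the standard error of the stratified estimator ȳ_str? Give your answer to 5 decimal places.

0.30404

Var(ȳ_str) = Σₕ Wₕ²(1 − fₕ)sₕ²/nₕ with Wₕ = Nₕ/N, N = 29881.
Public: Wₕ = 0.47608848; term = 0.47608848²·(1 − 0.08568818)·292/1219 = 0.04964195.
Nonprofit: Wₕ = 0.52391152; term = 0.52391152²·(1 − 0.02900032)·72.9/454 = 0.042796342.
Sum = 0.092438292.
SE = √(0.092438292) = 0.30404.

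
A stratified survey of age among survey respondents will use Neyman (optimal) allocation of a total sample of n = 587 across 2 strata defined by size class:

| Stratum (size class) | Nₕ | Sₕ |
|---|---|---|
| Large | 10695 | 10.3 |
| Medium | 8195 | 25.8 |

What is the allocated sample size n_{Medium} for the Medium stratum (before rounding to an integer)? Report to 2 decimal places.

Neyman allocation: nₕ = n·NₕSₕ / Σⱼ NⱼSⱼ.
Σ NⱼSⱼ = 10695·10.3 + 8195·25.8 = 321589.5.
n_{Medium} = 587·8195·25.8 / 321589.5 = 385.93.

385.93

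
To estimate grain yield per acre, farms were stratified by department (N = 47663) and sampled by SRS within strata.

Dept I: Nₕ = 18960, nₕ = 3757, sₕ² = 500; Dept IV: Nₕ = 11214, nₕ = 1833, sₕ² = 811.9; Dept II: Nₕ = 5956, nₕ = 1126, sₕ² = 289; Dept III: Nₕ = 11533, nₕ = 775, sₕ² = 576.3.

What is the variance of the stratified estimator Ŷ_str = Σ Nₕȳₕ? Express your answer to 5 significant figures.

Var(Ŷ_str) = Σₕ Nₕ²(1 − fₕ)sₕ²/nₕ.
Dept I: 18960²·(1 − 3757/18960)·500/3757 = 3.8361576 × 10^7.
Dept IV: 11214²·(1 − 1833/11214)·811.9/1833 = 4.6596121 × 10^7.
Dept II: 5956²·(1 − 1126/5956)·289/1126 = 7.3834829 × 10^6.
Dept III: 11533²·(1 − 775/11533)·576.3/775 = 9.2261551 × 10^7.
Sum = 1.8460273 × 10^8.

1.8460 × 10^8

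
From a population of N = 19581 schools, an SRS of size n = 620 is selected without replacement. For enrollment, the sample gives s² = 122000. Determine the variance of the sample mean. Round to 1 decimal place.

Under SRS without replacement, Var(ȳ) = (1 − f)·s²/n with f = n/N = 620/19581 = 0.03166335.
Var(ȳ) = (1 − 0.03166335)·122000/620 = 0.96833665·196.77419 = 190.54366.

190.5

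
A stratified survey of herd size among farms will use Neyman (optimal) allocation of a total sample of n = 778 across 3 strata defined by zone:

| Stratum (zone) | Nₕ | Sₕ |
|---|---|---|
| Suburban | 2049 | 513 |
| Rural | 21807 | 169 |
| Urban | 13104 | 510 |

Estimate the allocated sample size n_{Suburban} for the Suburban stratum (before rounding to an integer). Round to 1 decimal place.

Neyman allocation: nₕ = n·NₕSₕ / Σⱼ NⱼSⱼ.
Σ NⱼSⱼ = 2049·513 + 21807·169 + 13104·510 = 1.141956 × 10^7.
n_{Suburban} = 778·2049·513 / (1.141956 × 10^7) = 71.6.

71.6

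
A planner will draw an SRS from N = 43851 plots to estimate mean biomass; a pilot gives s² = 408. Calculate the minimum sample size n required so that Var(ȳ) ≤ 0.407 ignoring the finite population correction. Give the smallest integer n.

Without fpc, n₀ = s²/D = 408/0.407 = 1002.4570.
Rounding up, n = 1003.

1003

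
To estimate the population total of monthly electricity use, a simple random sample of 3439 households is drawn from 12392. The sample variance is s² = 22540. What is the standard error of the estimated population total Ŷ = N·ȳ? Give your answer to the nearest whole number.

Var(Ŷ) = N²·Var(ȳ) = N²·(1 − n/N)·s²/n.
f = 3439/12392 = 0.27751775; Var(ȳ) = 0.72248225·22540/3439 = 4.7353155.
Var(Ŷ) = 12392² · 4.7353155 = 7.2716293 × 10^8.
SE(Ŷ) = √(7.2716293 × 10^8) = 26966.

26966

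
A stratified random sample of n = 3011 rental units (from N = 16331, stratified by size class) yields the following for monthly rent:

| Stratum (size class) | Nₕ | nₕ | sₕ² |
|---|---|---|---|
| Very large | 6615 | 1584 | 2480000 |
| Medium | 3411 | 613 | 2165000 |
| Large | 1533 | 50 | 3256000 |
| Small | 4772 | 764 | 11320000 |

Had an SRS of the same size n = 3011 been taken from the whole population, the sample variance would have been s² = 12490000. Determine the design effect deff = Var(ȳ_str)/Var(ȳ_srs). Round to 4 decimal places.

0.5732

Var(ȳ_str) = Σ Wₕ²(1−fₕ)sₕ²/nₕ with Wₕ = Nₕ/16331:
  Very large: (6615/16331)²·(1−1584/6615)·2480000/1584 = 195.36876
  Medium: (3411/16331)²·(1−613/3411)·2165000/613 = 126.38668
  Large: (1533/16331)²·(1−50/1533)·3256000/50 = 555.10117
  Small: (4772/16331)²·(1−764/4772)·11320000/764 = 1062.5654
  → Var(ȳ_str) = 1939.422.
Var(ȳ_srs) = (1 − 3011/16331)·12490000/3011 = 3383.3204.
deff = 1939.422 / 3383.3204 = 0.5732.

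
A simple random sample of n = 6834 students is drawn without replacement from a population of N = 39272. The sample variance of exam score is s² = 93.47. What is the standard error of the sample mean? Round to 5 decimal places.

0.10629

Under SRS without replacement, Var(ȳ) = (1 − f)·s²/n with f = n/N = 6834/39272 = 0.17401711.
Var(ȳ) = (1 − 0.17401711)·93.47/6834 = 0.82598289·0.013677202 = 0.011297135.
SE(ȳ) = √(0.011297135) = 0.10629.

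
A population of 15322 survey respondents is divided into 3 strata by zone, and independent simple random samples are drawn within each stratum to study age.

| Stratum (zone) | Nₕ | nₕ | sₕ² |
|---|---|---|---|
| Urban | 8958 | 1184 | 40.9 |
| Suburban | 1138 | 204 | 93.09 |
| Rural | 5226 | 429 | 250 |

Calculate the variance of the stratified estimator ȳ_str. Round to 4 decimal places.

0.0745

Var(ȳ_str) = Σₕ Wₕ²(1 − fₕ)sₕ²/nₕ with Wₕ = Nₕ/N, N = 15322.
Urban: Wₕ = 0.58464952; term = 0.58464952²·(1 − 0.13217236)·40.9/1184 = 0.010246989.
Suburban: Wₕ = 0.07427229; term = 0.07427229²·(1 − 0.17926186)·93.09/204 = 0.0020660037.
Rural: Wₕ = 0.34107819; term = 0.34107819²·(1 − 0.08208955)·250/429 = 0.062228728.
Sum = 0.074541721.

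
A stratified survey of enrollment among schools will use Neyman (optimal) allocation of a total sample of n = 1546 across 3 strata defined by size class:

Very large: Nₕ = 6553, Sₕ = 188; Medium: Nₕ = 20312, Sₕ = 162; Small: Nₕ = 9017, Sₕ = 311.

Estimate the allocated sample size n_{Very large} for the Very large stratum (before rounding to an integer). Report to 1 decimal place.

Neyman allocation: nₕ = n·NₕSₕ / Σⱼ NⱼSⱼ.
Σ NⱼSⱼ = 6553·188 + 20312·162 + 9017·311 = 7.326795 × 10^6.
n_{Very large} = 1546·6553·188 / (7.326795 × 10^6) = 260.0.

260.0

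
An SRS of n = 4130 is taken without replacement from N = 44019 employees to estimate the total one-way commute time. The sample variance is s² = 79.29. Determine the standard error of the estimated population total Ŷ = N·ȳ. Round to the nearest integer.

5806

Var(Ŷ) = N²·Var(ȳ) = N²·(1 − n/N)·s²/n.
f = 4130/44019 = 0.09382312; Var(ȳ) = 0.90617688·79.29/4130 = 0.01739728.
Var(Ŷ) = 44019² · 0.01739728 = 3.3710229 × 10^7.
SE(Ŷ) = √(3.3710229 × 10^7) = 5806.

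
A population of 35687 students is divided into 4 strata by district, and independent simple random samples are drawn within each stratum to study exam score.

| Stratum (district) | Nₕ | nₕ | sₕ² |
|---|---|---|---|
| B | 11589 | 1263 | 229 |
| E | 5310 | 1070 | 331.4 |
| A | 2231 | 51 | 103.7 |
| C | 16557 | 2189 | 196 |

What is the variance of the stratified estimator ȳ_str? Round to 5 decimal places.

Var(ȳ_str) = Σₕ Wₕ²(1 − fₕ)sₕ²/nₕ with Wₕ = Nₕ/N, N = 35687.
B: Wₕ = 0.32474010; term = 0.32474010²·(1 − 0.10898266)·229/1263 = 0.017036883.
E: Wₕ = 0.14879368; term = 0.14879368²·(1 − 0.20150659)·331.4/1070 = 0.0054753139.
A: Wₕ = 0.06251576; term = 0.06251576²·(1 − 0.02285970)·103.7/51 = 0.0077650555.
C: Wₕ = 0.46395046; term = 0.46395046²·(1 − 0.13220994)·196/2189 = 0.01672508.
Sum = 0.047002332.

0.04700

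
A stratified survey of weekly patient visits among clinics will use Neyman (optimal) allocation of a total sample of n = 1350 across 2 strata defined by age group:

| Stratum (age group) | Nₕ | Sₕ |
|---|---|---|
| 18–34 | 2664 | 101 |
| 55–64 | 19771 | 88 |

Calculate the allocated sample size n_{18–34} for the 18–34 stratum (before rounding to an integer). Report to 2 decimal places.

180.81

Neyman allocation: nₕ = n·NₕSₕ / Σⱼ NⱼSⱼ.
Σ NⱼSⱼ = 2664·101 + 19771·88 = 2.008912 × 10^6.
n_{18–34} = 1350·2664·101 / (2.008912 × 10^6) = 180.81.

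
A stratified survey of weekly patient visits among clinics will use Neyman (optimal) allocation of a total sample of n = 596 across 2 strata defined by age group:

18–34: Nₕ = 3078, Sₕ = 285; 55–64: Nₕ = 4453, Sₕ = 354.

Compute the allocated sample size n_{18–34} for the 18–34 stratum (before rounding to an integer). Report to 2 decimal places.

213.09

Neyman allocation: nₕ = n·NₕSₕ / Σⱼ NⱼSⱼ.
Σ NⱼSⱼ = 3078·285 + 4453·354 = 2.453592 × 10^6.
n_{18–34} = 596·3078·285 / (2.453592 × 10^6) = 213.09.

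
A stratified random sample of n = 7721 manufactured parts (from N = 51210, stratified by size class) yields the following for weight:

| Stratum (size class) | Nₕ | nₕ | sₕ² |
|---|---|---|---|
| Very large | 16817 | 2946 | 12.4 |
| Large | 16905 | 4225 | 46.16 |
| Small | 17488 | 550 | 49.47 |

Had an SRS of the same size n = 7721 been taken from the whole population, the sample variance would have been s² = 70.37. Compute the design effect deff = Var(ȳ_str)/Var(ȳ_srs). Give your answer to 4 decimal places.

1.4764

Var(ȳ_str) = Σ Wₕ²(1−fₕ)sₕ²/nₕ with Wₕ = Nₕ/51210:
  Very large: (16817/51210)²·(1−2946/16817)·12.4/2946 = 3.7439987 × 10^-4
  Large: (16905/51210)²·(1−4225/16905)·46.16/4225 = 8.9302571 × 10^-4
  Small: (17488/51210)²·(1−550/17488)·49.47/550 = 0.010159491
  → Var(ȳ_str) = 0.011426917.
Var(ȳ_srs) = (1 − 7721/51210)·70.37/7721 = 0.0077399587.
deff = 0.011426917 / 0.0077399587 = 1.4764.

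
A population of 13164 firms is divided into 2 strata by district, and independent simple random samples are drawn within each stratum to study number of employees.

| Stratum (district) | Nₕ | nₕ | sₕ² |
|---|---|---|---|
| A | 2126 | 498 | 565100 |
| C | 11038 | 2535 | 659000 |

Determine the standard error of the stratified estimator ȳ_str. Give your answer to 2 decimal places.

Var(ȳ_str) = Σₕ Wₕ²(1 − fₕ)sₕ²/nₕ with Wₕ = Nₕ/N, N = 13164.
A: Wₕ = 0.16150106; term = 0.16150106²·(1 − 0.23424271)·565100/498 = 22.664069.
C: Wₕ = 0.83849894; term = 0.83849894²·(1 − 0.22966117)·659000/2535 = 140.79728.
Sum = 163.46135.
SE = √(163.46135) = 12.79.

12.79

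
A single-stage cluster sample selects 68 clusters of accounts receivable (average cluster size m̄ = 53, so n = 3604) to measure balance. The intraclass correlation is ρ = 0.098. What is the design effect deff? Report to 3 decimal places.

deff = 1 + (53 − 1)·0.098 = 1 + 5.096 = 6.096.

6.096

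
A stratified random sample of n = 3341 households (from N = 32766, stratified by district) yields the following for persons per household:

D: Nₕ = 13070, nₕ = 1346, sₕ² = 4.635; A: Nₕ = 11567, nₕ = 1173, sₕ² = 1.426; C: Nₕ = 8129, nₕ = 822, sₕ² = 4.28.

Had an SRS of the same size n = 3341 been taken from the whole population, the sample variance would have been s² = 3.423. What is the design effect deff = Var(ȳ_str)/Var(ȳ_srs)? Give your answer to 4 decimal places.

Var(ȳ_str) = Σ Wₕ²(1−fₕ)sₕ²/nₕ with Wₕ = Nₕ/32766:
  D: (13070/32766)²·(1−1346/13070)·4.635/1346 = 4.9148382 × 10^-4
  A: (11567/32766)²·(1−1173/11567)·1.426/1173 = 1.3613761 × 10^-4
  C: (8129/32766)²·(1−822/8129)·4.28/822 = 2.8807219 × 10^-4
  → Var(ȳ_str) = 9.1569362 × 10^-4.
Var(ȳ_srs) = (1 − 3341/32766)·3.423/3341 = 9.200755 × 10^-4.
deff = (9.1569362 × 10^-4) / (9.200755 × 10^-4) = 0.9952.

0.9952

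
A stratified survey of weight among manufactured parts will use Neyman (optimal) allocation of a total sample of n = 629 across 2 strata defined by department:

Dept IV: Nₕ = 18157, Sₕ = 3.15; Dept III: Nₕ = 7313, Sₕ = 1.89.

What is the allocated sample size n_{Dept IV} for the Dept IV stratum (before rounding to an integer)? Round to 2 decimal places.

Neyman allocation: nₕ = n·NₕSₕ / Σⱼ NⱼSⱼ.
Σ NⱼSⱼ = 18157·3.15 + 7313·1.89 = 71016.12.
n_{Dept IV} = 629·18157·3.15 / 71016.12 = 506.58.

506.58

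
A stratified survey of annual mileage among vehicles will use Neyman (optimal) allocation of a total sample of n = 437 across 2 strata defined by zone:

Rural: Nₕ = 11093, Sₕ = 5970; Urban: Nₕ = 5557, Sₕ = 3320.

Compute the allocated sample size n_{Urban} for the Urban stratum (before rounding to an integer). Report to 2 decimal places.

95.22

Neyman allocation: nₕ = n·NₕSₕ / Σⱼ NⱼSⱼ.
Σ NⱼSⱼ = 11093·5970 + 5557·3320 = 8.467445 × 10^7.
n_{Urban} = 437·5557·3320 / (8.467445 × 10^7) = 95.22.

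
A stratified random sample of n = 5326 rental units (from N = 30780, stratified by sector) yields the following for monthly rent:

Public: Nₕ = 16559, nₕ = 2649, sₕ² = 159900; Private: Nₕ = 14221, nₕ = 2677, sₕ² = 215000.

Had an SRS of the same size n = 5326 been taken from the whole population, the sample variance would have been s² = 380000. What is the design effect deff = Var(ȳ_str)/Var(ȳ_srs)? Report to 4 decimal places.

Var(ȳ_str) = Σ Wₕ²(1−fₕ)sₕ²/nₕ with Wₕ = Nₕ/30780:
  Public: (16559/30780)²·(1−2649/16559)·159900/2649 = 14.675419
  Private: (14221/30780)²·(1−2677/14221)·215000/2677 = 13.916798
  → Var(ȳ_str) = 28.592217.
Var(ȳ_srs) = (1 − 5326/30780)·380000/5326 = 59.002425.
deff = 28.592217 / 59.002425 = 0.4846.

0.4846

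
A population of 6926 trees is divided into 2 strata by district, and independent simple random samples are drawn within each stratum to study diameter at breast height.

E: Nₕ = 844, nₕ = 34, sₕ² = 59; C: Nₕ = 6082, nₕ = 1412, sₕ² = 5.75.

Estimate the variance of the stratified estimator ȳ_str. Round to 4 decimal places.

0.0271

Var(ȳ_str) = Σₕ Wₕ²(1 − fₕ)sₕ²/nₕ with Wₕ = Nₕ/N, N = 6926.
E: Wₕ = 0.12185966; term = 0.12185966²·(1 − 0.04028436)·59/34 = 0.024730653.
C: Wₕ = 0.87814034; term = 0.87814034²·(1 − 0.23216047)·5.75/1412 = 0.0024111902.
Sum = 0.027141843.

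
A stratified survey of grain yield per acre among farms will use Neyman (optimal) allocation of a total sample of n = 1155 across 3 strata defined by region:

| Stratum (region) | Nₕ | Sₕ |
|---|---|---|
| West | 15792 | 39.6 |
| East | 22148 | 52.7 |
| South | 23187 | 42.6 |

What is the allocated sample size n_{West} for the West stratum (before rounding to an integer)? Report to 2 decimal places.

259.79

Neyman allocation: nₕ = n·NₕSₕ / Σⱼ NⱼSⱼ.
Σ NⱼSⱼ = 15792·39.6 + 22148·52.7 + 23187·42.6 = 2.780329 × 10^6.
n_{West} = 1155·15792·39.6 / (2.780329 × 10^6) = 259.79.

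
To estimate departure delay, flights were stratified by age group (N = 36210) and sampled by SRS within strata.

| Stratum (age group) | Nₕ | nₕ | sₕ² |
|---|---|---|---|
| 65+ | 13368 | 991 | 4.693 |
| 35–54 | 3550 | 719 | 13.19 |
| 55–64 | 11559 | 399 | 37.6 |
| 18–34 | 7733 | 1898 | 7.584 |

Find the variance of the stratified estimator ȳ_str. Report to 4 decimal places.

0.0101

Var(ȳ_str) = Σₕ Wₕ²(1 − fₕ)sₕ²/nₕ with Wₕ = Nₕ/N, N = 36210.
65+: Wₕ = 0.36917978; term = 0.36917978²·(1 − 0.07413226)·4.693/991 = 5.9758774 × 10^-4.
35–54: Wₕ = 0.09803922; term = 0.09803922²·(1 − 0.20253521)·13.19/719 = 1.4061352 × 10^-4.
55–64: Wₕ = 0.31922121; term = 0.31922121²·(1 − 0.03451856)·37.6/399 = 0.0092713368.
18–34: Wₕ = 0.21355979; term = 0.21355979²·(1 − 0.24544161)·7.584/1898 = 1.3750989 × 10^-4.
Sum = 0.010147048.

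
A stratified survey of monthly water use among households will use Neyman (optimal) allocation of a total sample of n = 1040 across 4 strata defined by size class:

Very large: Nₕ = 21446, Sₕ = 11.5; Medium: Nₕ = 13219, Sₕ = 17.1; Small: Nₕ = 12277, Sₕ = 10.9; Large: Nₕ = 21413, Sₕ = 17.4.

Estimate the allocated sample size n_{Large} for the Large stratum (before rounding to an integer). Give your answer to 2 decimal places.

Neyman allocation: nₕ = n·NₕSₕ / Σⱼ NⱼSⱼ.
Σ NⱼSⱼ = 21446·11.5 + 13219·17.1 + 12277·10.9 + 21413·17.4 = 979079.4.
n_{Large} = 1040·21413·17.4 / 979079.4 = 395.77.

395.77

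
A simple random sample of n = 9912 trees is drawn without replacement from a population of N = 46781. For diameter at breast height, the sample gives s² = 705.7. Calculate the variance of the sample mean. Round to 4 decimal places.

Under SRS without replacement, Var(ȳ) = (1 − f)·s²/n with f = n/N = 9912/46781 = 0.21188089.
Var(ȳ) = (1 − 0.21188089)·705.7/9912 = 0.78811911·0.071196529 = 0.056111345.

0.0561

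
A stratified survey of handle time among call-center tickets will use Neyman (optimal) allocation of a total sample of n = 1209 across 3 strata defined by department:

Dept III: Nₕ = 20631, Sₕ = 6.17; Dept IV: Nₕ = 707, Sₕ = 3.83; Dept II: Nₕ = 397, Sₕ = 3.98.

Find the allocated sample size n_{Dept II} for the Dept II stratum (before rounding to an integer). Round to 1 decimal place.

Neyman allocation: nₕ = n·NₕSₕ / Σⱼ NⱼSⱼ.
Σ NⱼSⱼ = 20631·6.17 + 707·3.83 + 397·3.98 = 131581.14.
n_{Dept II} = 1209·397·3.98 / 131581.14 = 14.5.

14.5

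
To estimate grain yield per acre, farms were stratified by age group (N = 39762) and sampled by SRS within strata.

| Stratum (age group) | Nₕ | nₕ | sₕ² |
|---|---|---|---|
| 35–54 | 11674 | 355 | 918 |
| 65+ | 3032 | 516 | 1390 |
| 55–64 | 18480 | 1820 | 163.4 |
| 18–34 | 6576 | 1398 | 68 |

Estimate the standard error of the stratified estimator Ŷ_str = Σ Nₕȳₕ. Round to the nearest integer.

19787

Var(Ŷ_str) = Σₕ Nₕ²(1 − fₕ)sₕ²/nₕ.
35–54: 11674²·(1 − 355/11674)·918/355 = 3.4169772 × 10^8.
65+: 3032²·(1 − 516/3032)·1390/516 = 2.0549674 × 10^7.
55–64: 18480²·(1 − 1820/18480)·163.4/1820 = 2.7641247 × 10^7.
18–34: 6576²·(1 − 1398/6576)·68/1398 = 1.6562489 × 10^6.
Sum = 3.9154489 × 10^8.
SE = √(3.9154489 × 10^8) = 19787.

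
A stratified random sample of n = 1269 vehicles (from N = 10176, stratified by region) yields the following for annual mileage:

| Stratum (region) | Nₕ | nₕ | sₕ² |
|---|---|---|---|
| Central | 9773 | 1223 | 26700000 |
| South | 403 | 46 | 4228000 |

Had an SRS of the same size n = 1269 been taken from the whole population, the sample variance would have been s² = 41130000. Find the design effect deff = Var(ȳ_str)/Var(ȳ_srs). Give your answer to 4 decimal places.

0.6255

Var(ȳ_str) = Σ Wₕ²(1−fₕ)sₕ²/nₕ with Wₕ = Nₕ/10176:
  Central: (9773/10176)²·(1−1223/9773)·26700000/1223 = 17616.703
  South: (403/10176)²·(1−46/403)·4228000/46 = 127.70156
  → Var(ȳ_str) = 17744.405.
Var(ȳ_srs) = (1 − 1269/10176)·41130000/1269 = 28369.484.
deff = 17744.405 / 28369.484 = 0.6255.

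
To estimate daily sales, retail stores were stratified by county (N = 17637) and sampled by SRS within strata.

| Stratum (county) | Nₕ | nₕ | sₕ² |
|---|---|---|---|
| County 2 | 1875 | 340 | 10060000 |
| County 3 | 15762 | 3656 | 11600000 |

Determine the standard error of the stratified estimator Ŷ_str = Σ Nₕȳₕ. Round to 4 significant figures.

Var(Ŷ_str) = Σₕ Nₕ²(1 − fₕ)sₕ²/nₕ.
County 2: 1875²·(1 − 340/1875)·10060000/340 = 8.515864 × 10^10.
County 3: 15762²·(1 − 3656/15762)·11600000/3656 = 6.054298 × 10^11.
Sum = 6.9058844 × 10^11.
SE = √(6.9058844 × 10^11) = 831000.

831000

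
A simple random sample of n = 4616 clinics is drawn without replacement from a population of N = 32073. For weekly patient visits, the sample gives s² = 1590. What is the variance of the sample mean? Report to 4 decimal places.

Under SRS without replacement, Var(ȳ) = (1 − f)·s²/n with f = n/N = 4616/32073 = 0.14392168.
Var(ȳ) = (1 − 0.14392168)·1590/4616 = 0.85607832·0.34445407 = 0.29487966.

0.2949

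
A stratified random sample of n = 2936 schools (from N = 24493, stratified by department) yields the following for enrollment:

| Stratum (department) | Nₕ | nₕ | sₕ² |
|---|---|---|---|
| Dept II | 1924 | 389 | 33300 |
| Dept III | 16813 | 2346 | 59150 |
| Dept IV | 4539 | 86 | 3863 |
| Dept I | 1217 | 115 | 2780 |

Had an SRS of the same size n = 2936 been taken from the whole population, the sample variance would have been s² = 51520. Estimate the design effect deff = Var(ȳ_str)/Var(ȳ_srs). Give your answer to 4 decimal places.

Var(ȳ_str) = Σ Wₕ²(1−fₕ)sₕ²/nₕ with Wₕ = Nₕ/24493:
  Dept II: (1924/24493)²·(1−389/1924)·33300/389 = 0.42142871
  Dept III: (16813/24493)²·(1−2346/16813)·59150/2346 = 10.22272
  Dept IV: (4539/24493)²·(1−86/4539)·3863/86 = 1.513405
  Dept I: (1217/24493)²·(1−115/1217)·2780/115 = 0.054042467
  → Var(ȳ_str) = 12.211596.
Var(ȳ_srs) = (1 − 2936/24493)·51520/2936 = 15.444226.
deff = 12.211596 / 15.444226 = 0.7907.

0.7907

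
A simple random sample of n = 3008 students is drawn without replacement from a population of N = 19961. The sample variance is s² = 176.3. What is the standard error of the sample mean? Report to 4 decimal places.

0.2231

Under SRS without replacement, Var(ȳ) = (1 − f)·s²/n with f = n/N = 3008/19961 = 0.15069385.
Var(ȳ) = (1 − 0.15069385)·176.3/3008 = 0.84930615·0.058610372 = 0.04977815.
SE(ȳ) = √(0.04977815) = 0.2231.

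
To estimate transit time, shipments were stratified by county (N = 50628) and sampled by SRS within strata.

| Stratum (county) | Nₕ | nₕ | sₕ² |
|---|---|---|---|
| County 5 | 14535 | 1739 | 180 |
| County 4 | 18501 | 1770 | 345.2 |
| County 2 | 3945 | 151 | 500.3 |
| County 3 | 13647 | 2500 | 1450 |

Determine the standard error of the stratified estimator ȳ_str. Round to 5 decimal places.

Var(ȳ_str) = Σₕ Wₕ²(1 − fₕ)sₕ²/nₕ with Wₕ = Nₕ/N, N = 50628.
County 5: Wₕ = 0.28709410; term = 0.28709410²·(1 − 0.11964224)·180/1739 = 0.007510704.
County 4: Wₕ = 0.36543020; term = 0.36543020²·(1 − 0.09567050)·345.2/1770 = 0.023552287.
County 2: Wₕ = 0.07792131; term = 0.07792131²·(1 − 0.03827630)·500.3/151 = 0.019347121.
County 3: Wₕ = 0.26955440; term = 0.26955440²·(1 − 0.18319044)·1450/2500 = 0.034422439.
Sum = 0.084832551.
SE = √(0.084832551) = 0.29126.

0.29126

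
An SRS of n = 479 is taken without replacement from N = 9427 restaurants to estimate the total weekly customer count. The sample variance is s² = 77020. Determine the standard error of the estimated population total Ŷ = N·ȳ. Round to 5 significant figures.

116460

Var(Ŷ) = N²·Var(ȳ) = N²·(1 − n/N)·s²/n.
f = 479/9427 = 0.05081150; Var(ȳ) = 0.94918850·77020/479 = 152.62317.
Var(Ŷ) = 9427² · 152.62317 = 1.3563366 × 10^10.
SE(Ŷ) = √(1.3563366 × 10^10) = 116460.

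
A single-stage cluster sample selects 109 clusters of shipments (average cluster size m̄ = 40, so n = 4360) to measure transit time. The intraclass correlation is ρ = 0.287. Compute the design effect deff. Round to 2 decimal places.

12.19

deff = 1 + (40 − 1)·0.287 = 1 + 11.193 = 12.193.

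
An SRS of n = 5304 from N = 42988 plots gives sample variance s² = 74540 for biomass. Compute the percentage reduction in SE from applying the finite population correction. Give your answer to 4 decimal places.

6.3722

f = n/N = 5304/42988 = 0.12338327.
SE_no-fpc = √(s²/n) = 3.7488057; SE_fpc = √((1−f)s²/n) = 3.5099248.
Ratio = √(1−f) = 0.93627813. Reduction = 100·(1 − 0.93627813) = 6.3722%.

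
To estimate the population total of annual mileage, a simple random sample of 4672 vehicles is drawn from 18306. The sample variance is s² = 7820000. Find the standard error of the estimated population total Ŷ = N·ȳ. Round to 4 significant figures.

646300

Var(Ŷ) = N²·Var(ȳ) = N²·(1 − n/N)·s²/n.
f = 4672/18306 = 0.25521687; Var(ȳ) = 0.74478313·7820000/4672 = 1246.619.
Var(Ŷ) = 18306² · 1246.619 = 4.1775404 × 10^11.
SE(Ŷ) = √(4.1775404 × 10^11) = 646300.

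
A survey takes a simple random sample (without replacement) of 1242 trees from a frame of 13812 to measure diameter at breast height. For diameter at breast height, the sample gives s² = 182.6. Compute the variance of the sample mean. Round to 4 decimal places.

0.1338

Under SRS without replacement, Var(ȳ) = (1 − f)·s²/n with f = n/N = 1242/13812 = 0.08992181.
Var(ȳ) = (1 − 0.08992181)·182.6/1242 = 0.91007819·0.14702093 = 0.13380055.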